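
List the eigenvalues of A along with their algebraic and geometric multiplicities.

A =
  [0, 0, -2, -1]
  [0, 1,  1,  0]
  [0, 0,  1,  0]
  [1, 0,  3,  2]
λ = 1: alg = 4, geom = 2

Step 1 — factor the characteristic polynomial to read off the algebraic multiplicities:
  χ_A(x) = (x - 1)^4

Step 2 — compute geometric multiplicities via the rank-nullity identity g(λ) = n − rank(A − λI):
  rank(A − (1)·I) = 2, so dim ker(A − (1)·I) = n − 2 = 2

Summary:
  λ = 1: algebraic multiplicity = 4, geometric multiplicity = 2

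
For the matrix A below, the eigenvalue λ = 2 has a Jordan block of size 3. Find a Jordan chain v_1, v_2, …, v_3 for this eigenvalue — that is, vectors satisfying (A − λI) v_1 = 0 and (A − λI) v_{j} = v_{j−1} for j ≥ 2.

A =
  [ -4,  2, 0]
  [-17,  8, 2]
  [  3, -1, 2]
A Jordan chain for λ = 2 of length 3:
v_1 = (2, 6, -1)ᵀ
v_2 = (-6, -17, 3)ᵀ
v_3 = (1, 0, 0)ᵀ

Let N = A − (2)·I. We want v_3 with N^3 v_3 = 0 but N^2 v_3 ≠ 0; then v_{j-1} := N · v_j for j = 3, …, 2.

Pick v_3 = (1, 0, 0)ᵀ.
Then v_2 = N · v_3 = (-6, -17, 3)ᵀ.
Then v_1 = N · v_2 = (2, 6, -1)ᵀ.

Sanity check: (A − (2)·I) v_1 = (0, 0, 0)ᵀ = 0. ✓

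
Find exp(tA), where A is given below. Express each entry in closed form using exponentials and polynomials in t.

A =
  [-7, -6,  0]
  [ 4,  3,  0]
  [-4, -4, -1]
e^{tA} =
  [-2*exp(-t) + 3*exp(-3*t), -3*exp(-t) + 3*exp(-3*t), 0]
  [2*exp(-t) - 2*exp(-3*t), 3*exp(-t) - 2*exp(-3*t), 0]
  [-2*exp(-t) + 2*exp(-3*t), -2*exp(-t) + 2*exp(-3*t), exp(-t)]

Strategy: write A = P · J · P⁻¹ where J is a Jordan canonical form, so e^{tA} = P · e^{tJ} · P⁻¹, and e^{tJ} can be computed block-by-block.

A has Jordan form
J =
  [-3,  0,  0]
  [ 0, -1,  0]
  [ 0,  0, -1]
(up to reordering of blocks).

Per-block formulas:
  For a 1×1 block at λ = -1: exp(t · [-1]) = [e^(-1t)].
  For a 1×1 block at λ = -3: exp(t · [-3]) = [e^(-3t)].

After assembling e^{tJ} and conjugating by P, we get:

e^{tA} =
  [-2*exp(-t) + 3*exp(-3*t), -3*exp(-t) + 3*exp(-3*t), 0]
  [2*exp(-t) - 2*exp(-3*t), 3*exp(-t) - 2*exp(-3*t), 0]
  [-2*exp(-t) + 2*exp(-3*t), -2*exp(-t) + 2*exp(-3*t), exp(-t)]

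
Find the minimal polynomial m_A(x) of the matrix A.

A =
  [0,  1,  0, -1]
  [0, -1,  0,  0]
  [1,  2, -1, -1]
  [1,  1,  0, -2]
x^2 + 2*x + 1

The characteristic polynomial is χ_A(x) = (x + 1)^4, so the eigenvalues are known. The minimal polynomial is
  m_A(x) = Π_λ (x − λ)^{k_λ}
where k_λ is the size of the *largest* Jordan block for λ (equivalently, the smallest k with (A − λI)^k v = 0 for every generalised eigenvector v of λ).

  λ = -1: largest Jordan block has size 2, contributing (x + 1)^2

So m_A(x) = (x + 1)^2 = x^2 + 2*x + 1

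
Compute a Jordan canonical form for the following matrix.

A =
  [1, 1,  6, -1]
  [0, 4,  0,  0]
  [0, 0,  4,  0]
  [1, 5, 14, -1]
J_2(0) ⊕ J_1(4) ⊕ J_1(4)

The characteristic polynomial is
  det(x·I − A) = x^4 - 8*x^3 + 16*x^2 = x^2*(x - 4)^2

Eigenvalues and multiplicities (the geometric multiplicity of λ is n − rank(A − λI), which equals the number of Jordan blocks for λ):
  λ = 0: algebraic multiplicity = 2, geometric multiplicity = 1
  λ = 4: algebraic multiplicity = 2, geometric multiplicity = 2

Determining the block sizes for each eigenvalue:
  λ = 0: one block (gm = 1), so the single block has size am = 2 → block sizes [2]
  λ = 4: gm = am = 2, so every block has size 1 → block sizes [1, 1]

Assembling the blocks gives a Jordan form
J =
  [0, 1, 0, 0]
  [0, 0, 0, 0]
  [0, 0, 4, 0]
  [0, 0, 0, 4]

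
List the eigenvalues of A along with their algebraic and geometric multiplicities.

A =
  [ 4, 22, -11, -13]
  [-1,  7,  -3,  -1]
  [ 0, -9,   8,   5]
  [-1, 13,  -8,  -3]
λ = 3: alg = 2, geom = 1; λ = 5: alg = 2, geom = 1

Step 1 — factor the characteristic polynomial to read off the algebraic multiplicities:
  χ_A(x) = (x - 5)^2*(x - 3)^2

Step 2 — compute geometric multiplicities via the rank-nullity identity g(λ) = n − rank(A − λI):
  rank(A − (3)·I) = 3, so dim ker(A − (3)·I) = n − 3 = 1
  rank(A − (5)·I) = 3, so dim ker(A − (5)·I) = n − 3 = 1

Summary:
  λ = 3: algebraic multiplicity = 2, geometric multiplicity = 1
  λ = 5: algebraic multiplicity = 2, geometric multiplicity = 1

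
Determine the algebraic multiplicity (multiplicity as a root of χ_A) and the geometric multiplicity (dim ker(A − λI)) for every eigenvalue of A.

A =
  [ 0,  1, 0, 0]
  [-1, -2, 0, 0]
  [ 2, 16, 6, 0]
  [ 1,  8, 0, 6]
λ = -1: alg = 2, geom = 1; λ = 6: alg = 2, geom = 2

Step 1 — factor the characteristic polynomial to read off the algebraic multiplicities:
  χ_A(x) = (x - 6)^2*(x + 1)^2

Step 2 — compute geometric multiplicities via the rank-nullity identity g(λ) = n − rank(A − λI):
  rank(A − (-1)·I) = 3, so dim ker(A − (-1)·I) = n − 3 = 1
  rank(A − (6)·I) = 2, so dim ker(A − (6)·I) = n − 2 = 2

Summary:
  λ = -1: algebraic multiplicity = 2, geometric multiplicity = 1
  λ = 6: algebraic multiplicity = 2, geometric multiplicity = 2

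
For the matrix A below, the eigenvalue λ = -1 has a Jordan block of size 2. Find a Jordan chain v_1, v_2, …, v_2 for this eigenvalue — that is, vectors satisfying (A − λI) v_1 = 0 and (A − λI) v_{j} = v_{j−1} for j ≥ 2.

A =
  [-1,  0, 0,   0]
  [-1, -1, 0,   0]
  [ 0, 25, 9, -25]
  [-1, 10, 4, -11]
A Jordan chain for λ = -1 of length 2:
v_1 = (0, -1, 0, -1)ᵀ
v_2 = (1, 0, 0, 0)ᵀ

Let N = A − (-1)·I. We want v_2 with N^2 v_2 = 0 but N^1 v_2 ≠ 0; then v_{j-1} := N · v_j for j = 2, …, 2.

Pick v_2 = (1, 0, 0, 0)ᵀ.
Then v_1 = N · v_2 = (0, -1, 0, -1)ᵀ.

Sanity check: (A − (-1)·I) v_1 = (0, 0, 0, 0)ᵀ = 0. ✓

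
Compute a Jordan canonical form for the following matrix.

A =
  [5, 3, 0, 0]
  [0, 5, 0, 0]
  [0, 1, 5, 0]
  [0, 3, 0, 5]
J_2(5) ⊕ J_1(5) ⊕ J_1(5)

The characteristic polynomial is
  det(x·I − A) = x^4 - 20*x^3 + 150*x^2 - 500*x + 625 = (x - 5)^4

Eigenvalues and multiplicities (the geometric multiplicity of λ is n − rank(A − λI), which equals the number of Jordan blocks for λ):
  λ = 5: algebraic multiplicity = 4, geometric multiplicity = 3

Determining the block sizes for each eigenvalue:
  λ = 5: 3 blocks summing to 4 forces exactly one block of size 2 and the rest size 1 → block sizes [2, 1, 1]

Assembling the blocks gives a Jordan form
J =
  [5, 1, 0, 0]
  [0, 5, 0, 0]
  [0, 0, 5, 0]
  [0, 0, 0, 5]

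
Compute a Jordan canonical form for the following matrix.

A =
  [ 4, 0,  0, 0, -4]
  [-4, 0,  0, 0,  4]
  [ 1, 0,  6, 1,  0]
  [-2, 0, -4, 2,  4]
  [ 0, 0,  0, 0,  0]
J_1(0) ⊕ J_1(0) ⊕ J_2(4) ⊕ J_1(4)

The characteristic polynomial is
  det(x·I − A) = x^5 - 12*x^4 + 48*x^3 - 64*x^2 = x^2*(x - 4)^3

Eigenvalues and multiplicities (the geometric multiplicity of λ is n − rank(A − λI), which equals the number of Jordan blocks for λ):
  λ = 0: algebraic multiplicity = 2, geometric multiplicity = 2
  λ = 4: algebraic multiplicity = 3, geometric multiplicity = 2

Determining the block sizes for each eigenvalue:
  λ = 0: gm = am = 2, so every block has size 1 → block sizes [1, 1]
  λ = 4: 2 blocks summing to 3 forces exactly one block of size 2 and the rest size 1 → block sizes [2, 1]

Assembling the blocks gives a Jordan form
J =
  [0, 0, 0, 0, 0]
  [0, 0, 0, 0, 0]
  [0, 0, 4, 1, 0]
  [0, 0, 0, 4, 0]
  [0, 0, 0, 0, 4]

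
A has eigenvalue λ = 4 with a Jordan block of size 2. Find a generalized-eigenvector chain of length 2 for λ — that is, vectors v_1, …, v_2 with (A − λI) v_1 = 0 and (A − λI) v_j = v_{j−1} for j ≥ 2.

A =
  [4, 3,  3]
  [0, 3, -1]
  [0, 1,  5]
A Jordan chain for λ = 4 of length 2:
v_1 = (3, -1, 1)ᵀ
v_2 = (0, 1, 0)ᵀ

Let N = A − (4)·I. We want v_2 with N^2 v_2 = 0 but N^1 v_2 ≠ 0; then v_{j-1} := N · v_j for j = 2, …, 2.

Pick v_2 = (0, 1, 0)ᵀ.
Then v_1 = N · v_2 = (3, -1, 1)ᵀ.

Sanity check: (A − (4)·I) v_1 = (0, 0, 0)ᵀ = 0. ✓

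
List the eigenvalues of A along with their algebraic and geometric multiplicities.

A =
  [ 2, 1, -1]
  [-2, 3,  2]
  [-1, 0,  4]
λ = 3: alg = 3, geom = 1

Step 1 — factor the characteristic polynomial to read off the algebraic multiplicities:
  χ_A(x) = (x - 3)^3

Step 2 — compute geometric multiplicities via the rank-nullity identity g(λ) = n − rank(A − λI):
  rank(A − (3)·I) = 2, so dim ker(A − (3)·I) = n − 2 = 1

Summary:
  λ = 3: algebraic multiplicity = 3, geometric multiplicity = 1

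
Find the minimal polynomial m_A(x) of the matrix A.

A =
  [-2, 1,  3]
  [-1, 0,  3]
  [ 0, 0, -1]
x^2 + 2*x + 1

The characteristic polynomial is χ_A(x) = (x + 1)^3, so the eigenvalues are known. The minimal polynomial is
  m_A(x) = Π_λ (x − λ)^{k_λ}
where k_λ is the size of the *largest* Jordan block for λ (equivalently, the smallest k with (A − λI)^k v = 0 for every generalised eigenvector v of λ).

  λ = -1: largest Jordan block has size 2, contributing (x + 1)^2

So m_A(x) = (x + 1)^2 = x^2 + 2*x + 1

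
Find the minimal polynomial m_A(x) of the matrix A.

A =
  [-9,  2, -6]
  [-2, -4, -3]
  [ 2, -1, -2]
x^2 + 10*x + 25

The characteristic polynomial is χ_A(x) = (x + 5)^3, so the eigenvalues are known. The minimal polynomial is
  m_A(x) = Π_λ (x − λ)^{k_λ}
where k_λ is the size of the *largest* Jordan block for λ (equivalently, the smallest k with (A − λI)^k v = 0 for every generalised eigenvector v of λ).

  λ = -5: largest Jordan block has size 2, contributing (x + 5)^2

So m_A(x) = (x + 5)^2 = x^2 + 10*x + 25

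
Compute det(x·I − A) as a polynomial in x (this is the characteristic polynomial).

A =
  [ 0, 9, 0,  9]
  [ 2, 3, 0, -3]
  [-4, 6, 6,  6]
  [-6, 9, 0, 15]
x^4 - 24*x^3 + 216*x^2 - 864*x + 1296

Expanding det(x·I − A) (e.g. by cofactor expansion or by noting that A is similar to its Jordan form J, which has the same characteristic polynomial as A) gives
  χ_A(x) = x^4 - 24*x^3 + 216*x^2 - 864*x + 1296
which factors as (x - 6)^4. The eigenvalues (with algebraic multiplicities) are λ = 6 with multiplicity 4.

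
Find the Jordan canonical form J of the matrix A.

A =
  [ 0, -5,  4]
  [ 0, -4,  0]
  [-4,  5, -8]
J_2(-4) ⊕ J_1(-4)

The characteristic polynomial is
  det(x·I − A) = x^3 + 12*x^2 + 48*x + 64 = (x + 4)^3

Eigenvalues and multiplicities (the geometric multiplicity of λ is n − rank(A − λI), which equals the number of Jordan blocks for λ):
  λ = -4: algebraic multiplicity = 3, geometric multiplicity = 2

Determining the block sizes for each eigenvalue:
  λ = -4: 2 blocks summing to 3 forces exactly one block of size 2 and the rest size 1 → block sizes [2, 1]

Assembling the blocks gives a Jordan form
J =
  [-4,  1,  0]
  [ 0, -4,  0]
  [ 0,  0, -4]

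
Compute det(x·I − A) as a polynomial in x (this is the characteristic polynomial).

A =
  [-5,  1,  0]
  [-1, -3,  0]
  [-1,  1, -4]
x^3 + 12*x^2 + 48*x + 64

Expanding det(x·I − A) (e.g. by cofactor expansion or by noting that A is similar to its Jordan form J, which has the same characteristic polynomial as A) gives
  χ_A(x) = x^3 + 12*x^2 + 48*x + 64
which factors as (x + 4)^3. The eigenvalues (with algebraic multiplicities) are λ = -4 with multiplicity 3.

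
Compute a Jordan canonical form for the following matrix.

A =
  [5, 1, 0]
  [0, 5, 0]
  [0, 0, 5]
J_2(5) ⊕ J_1(5)

The characteristic polynomial is
  det(x·I − A) = x^3 - 15*x^2 + 75*x - 125 = (x - 5)^3

Eigenvalues and multiplicities (the geometric multiplicity of λ is n − rank(A − λI), which equals the number of Jordan blocks for λ):
  λ = 5: algebraic multiplicity = 3, geometric multiplicity = 2

Determining the block sizes for each eigenvalue:
  λ = 5: 2 blocks summing to 3 forces exactly one block of size 2 and the rest size 1 → block sizes [2, 1]

Assembling the blocks gives a Jordan form
J =
  [5, 1, 0]
  [0, 5, 0]
  [0, 0, 5]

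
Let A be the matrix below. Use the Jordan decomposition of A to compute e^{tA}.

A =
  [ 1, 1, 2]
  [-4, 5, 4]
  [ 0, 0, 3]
e^{tA} =
  [-2*t*exp(3*t) + exp(3*t), t*exp(3*t), 2*t*exp(3*t)]
  [-4*t*exp(3*t), 2*t*exp(3*t) + exp(3*t), 4*t*exp(3*t)]
  [0, 0, exp(3*t)]

Strategy: write A = P · J · P⁻¹ where J is a Jordan canonical form, so e^{tA} = P · e^{tJ} · P⁻¹, and e^{tJ} can be computed block-by-block.

A has Jordan form
J =
  [3, 1, 0]
  [0, 3, 0]
  [0, 0, 3]
(up to reordering of blocks).

Per-block formulas:
  For a 2×2 Jordan block J_2(3): exp(t · J_2(3)) = e^(3t)·(I + t·N), where N is the 2×2 nilpotent shift.
  For a 1×1 block at λ = 3: exp(t · [3]) = [e^(3t)].

After assembling e^{tJ} and conjugating by P, we get:

e^{tA} =
  [-2*t*exp(3*t) + exp(3*t), t*exp(3*t), 2*t*exp(3*t)]
  [-4*t*exp(3*t), 2*t*exp(3*t) + exp(3*t), 4*t*exp(3*t)]
  [0, 0, exp(3*t)]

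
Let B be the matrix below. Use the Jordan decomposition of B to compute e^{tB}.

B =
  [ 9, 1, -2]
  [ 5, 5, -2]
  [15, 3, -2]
e^{tB} =
  [5*t*exp(4*t) + exp(4*t), t*exp(4*t), -2*t*exp(4*t)]
  [5*t*exp(4*t), t*exp(4*t) + exp(4*t), -2*t*exp(4*t)]
  [15*t*exp(4*t), 3*t*exp(4*t), -6*t*exp(4*t) + exp(4*t)]

Strategy: write B = P · J · P⁻¹ where J is a Jordan canonical form, so e^{tB} = P · e^{tJ} · P⁻¹, and e^{tJ} can be computed block-by-block.

B has Jordan form
J =
  [4, 1, 0]
  [0, 4, 0]
  [0, 0, 4]
(up to reordering of blocks).

Per-block formulas:
  For a 1×1 block at λ = 4: exp(t · [4]) = [e^(4t)].
  For a 2×2 Jordan block J_2(4): exp(t · J_2(4)) = e^(4t)·(I + t·N), where N is the 2×2 nilpotent shift.

After assembling e^{tJ} and conjugating by P, we get:

e^{tB} =
  [5*t*exp(4*t) + exp(4*t), t*exp(4*t), -2*t*exp(4*t)]
  [5*t*exp(4*t), t*exp(4*t) + exp(4*t), -2*t*exp(4*t)]
  [15*t*exp(4*t), 3*t*exp(4*t), -6*t*exp(4*t) + exp(4*t)]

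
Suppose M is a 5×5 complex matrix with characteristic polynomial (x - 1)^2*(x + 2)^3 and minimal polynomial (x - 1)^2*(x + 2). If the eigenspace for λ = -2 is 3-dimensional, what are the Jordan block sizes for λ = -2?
Block sizes for λ = -2: [1, 1, 1]

Step 1 — from the characteristic polynomial, algebraic multiplicity of λ = -2 is 3. From dim ker(M − (-2)·I) = 3, there are exactly 3 Jordan blocks for λ = -2.
Step 2 — from the minimal polynomial, the factor (x + 2) tells us the largest block for λ = -2 has size 1.
Step 3 — with total size 3, 3 blocks, and largest block 1, the block sizes (in nonincreasing order) are [1, 1, 1].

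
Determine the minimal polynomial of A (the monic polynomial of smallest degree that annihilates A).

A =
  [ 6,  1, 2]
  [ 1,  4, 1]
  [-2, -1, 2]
x^3 - 12*x^2 + 48*x - 64

The characteristic polynomial is χ_A(x) = (x - 4)^3, so the eigenvalues are known. The minimal polynomial is
  m_A(x) = Π_λ (x − λ)^{k_λ}
where k_λ is the size of the *largest* Jordan block for λ (equivalently, the smallest k with (A − λI)^k v = 0 for every generalised eigenvector v of λ).

  λ = 4: largest Jordan block has size 3, contributing (x − 4)^3

So m_A(x) = (x - 4)^3 = x^3 - 12*x^2 + 48*x - 64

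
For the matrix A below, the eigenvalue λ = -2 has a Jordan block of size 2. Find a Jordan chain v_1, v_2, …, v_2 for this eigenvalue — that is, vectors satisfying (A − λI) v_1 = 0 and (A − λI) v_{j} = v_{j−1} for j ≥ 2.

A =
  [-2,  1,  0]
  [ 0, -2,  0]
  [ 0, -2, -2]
A Jordan chain for λ = -2 of length 2:
v_1 = (1, 0, -2)ᵀ
v_2 = (0, 1, 0)ᵀ

Let N = A − (-2)·I. We want v_2 with N^2 v_2 = 0 but N^1 v_2 ≠ 0; then v_{j-1} := N · v_j for j = 2, …, 2.

Pick v_2 = (0, 1, 0)ᵀ.
Then v_1 = N · v_2 = (1, 0, -2)ᵀ.

Sanity check: (A − (-2)·I) v_1 = (0, 0, 0)ᵀ = 0. ✓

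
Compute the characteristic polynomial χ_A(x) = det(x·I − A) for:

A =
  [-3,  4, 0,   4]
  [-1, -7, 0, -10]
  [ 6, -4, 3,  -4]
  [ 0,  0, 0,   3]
x^4 + 4*x^3 - 26*x^2 - 60*x + 225

Expanding det(x·I − A) (e.g. by cofactor expansion or by noting that A is similar to its Jordan form J, which has the same characteristic polynomial as A) gives
  χ_A(x) = x^4 + 4*x^3 - 26*x^2 - 60*x + 225
which factors as (x - 3)^2*(x + 5)^2. The eigenvalues (with algebraic multiplicities) are λ = -5 with multiplicity 2, λ = 3 with multiplicity 2.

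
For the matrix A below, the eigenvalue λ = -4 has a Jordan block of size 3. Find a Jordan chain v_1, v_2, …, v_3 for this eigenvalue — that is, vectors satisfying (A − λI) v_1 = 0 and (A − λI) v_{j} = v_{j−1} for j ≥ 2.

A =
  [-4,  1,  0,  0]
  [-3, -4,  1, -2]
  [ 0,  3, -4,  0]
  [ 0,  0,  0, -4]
A Jordan chain for λ = -4 of length 3:
v_1 = (-3, 0, -9, 0)ᵀ
v_2 = (0, -3, 0, 0)ᵀ
v_3 = (1, 0, 0, 0)ᵀ

Let N = A − (-4)·I. We want v_3 with N^3 v_3 = 0 but N^2 v_3 ≠ 0; then v_{j-1} := N · v_j for j = 3, …, 2.

Pick v_3 = (1, 0, 0, 0)ᵀ.
Then v_2 = N · v_3 = (0, -3, 0, 0)ᵀ.
Then v_1 = N · v_2 = (-3, 0, -9, 0)ᵀ.

Sanity check: (A − (-4)·I) v_1 = (0, 0, 0, 0)ᵀ = 0. ✓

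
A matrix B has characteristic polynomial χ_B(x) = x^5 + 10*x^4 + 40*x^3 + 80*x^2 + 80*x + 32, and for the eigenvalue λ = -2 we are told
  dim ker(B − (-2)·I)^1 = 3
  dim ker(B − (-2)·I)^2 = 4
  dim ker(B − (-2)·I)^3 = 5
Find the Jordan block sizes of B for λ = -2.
Block sizes for λ = -2: [3, 1, 1]

From the dimensions of kernels of powers, the number of Jordan blocks of size at least j is d_j − d_{j−1} where d_j = dim ker(N^j) (with d_0 = 0). Computing the differences gives [3, 1, 1].
The number of blocks of size exactly k is (#blocks of size ≥ k) − (#blocks of size ≥ k + 1), so the partition is: 2 block(s) of size 1, 1 block(s) of size 3.
In nonincreasing order the block sizes are [3, 1, 1].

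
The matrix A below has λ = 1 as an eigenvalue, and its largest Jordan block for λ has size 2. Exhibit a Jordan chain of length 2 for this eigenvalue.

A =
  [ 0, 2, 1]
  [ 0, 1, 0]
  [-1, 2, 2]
A Jordan chain for λ = 1 of length 2:
v_1 = (-1, 0, -1)ᵀ
v_2 = (1, 0, 0)ᵀ

Let N = A − (1)·I. We want v_2 with N^2 v_2 = 0 but N^1 v_2 ≠ 0; then v_{j-1} := N · v_j for j = 2, …, 2.

Pick v_2 = (1, 0, 0)ᵀ.
Then v_1 = N · v_2 = (-1, 0, -1)ᵀ.

Sanity check: (A − (1)·I) v_1 = (0, 0, 0)ᵀ = 0. ✓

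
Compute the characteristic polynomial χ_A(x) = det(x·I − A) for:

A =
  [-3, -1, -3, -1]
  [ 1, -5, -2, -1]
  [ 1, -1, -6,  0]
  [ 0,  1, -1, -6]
x^4 + 20*x^3 + 150*x^2 + 500*x + 625

Expanding det(x·I − A) (e.g. by cofactor expansion or by noting that A is similar to its Jordan form J, which has the same characteristic polynomial as A) gives
  χ_A(x) = x^4 + 20*x^3 + 150*x^2 + 500*x + 625
which factors as (x + 5)^4. The eigenvalues (with algebraic multiplicities) are λ = -5 with multiplicity 4.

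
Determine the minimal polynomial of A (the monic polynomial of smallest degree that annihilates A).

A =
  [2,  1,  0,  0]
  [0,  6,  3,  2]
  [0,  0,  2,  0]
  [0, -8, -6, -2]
x^3 - 6*x^2 + 12*x - 8

The characteristic polynomial is χ_A(x) = (x - 2)^4, so the eigenvalues are known. The minimal polynomial is
  m_A(x) = Π_λ (x − λ)^{k_λ}
where k_λ is the size of the *largest* Jordan block for λ (equivalently, the smallest k with (A − λI)^k v = 0 for every generalised eigenvector v of λ).

  λ = 2: largest Jordan block has size 3, contributing (x − 2)^3

So m_A(x) = (x - 2)^3 = x^3 - 6*x^2 + 12*x - 8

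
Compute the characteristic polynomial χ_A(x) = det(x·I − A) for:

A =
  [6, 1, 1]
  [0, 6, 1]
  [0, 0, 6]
x^3 - 18*x^2 + 108*x - 216

Expanding det(x·I − A) (e.g. by cofactor expansion or by noting that A is similar to its Jordan form J, which has the same characteristic polynomial as A) gives
  χ_A(x) = x^3 - 18*x^2 + 108*x - 216
which factors as (x - 6)^3. The eigenvalues (with algebraic multiplicities) are λ = 6 with multiplicity 3.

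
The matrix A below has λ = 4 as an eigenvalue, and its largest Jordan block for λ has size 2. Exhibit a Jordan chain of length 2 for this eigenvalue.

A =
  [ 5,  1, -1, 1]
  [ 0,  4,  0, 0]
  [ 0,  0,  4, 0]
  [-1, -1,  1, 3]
A Jordan chain for λ = 4 of length 2:
v_1 = (1, 0, 0, -1)ᵀ
v_2 = (1, 0, 0, 0)ᵀ

Let N = A − (4)·I. We want v_2 with N^2 v_2 = 0 but N^1 v_2 ≠ 0; then v_{j-1} := N · v_j for j = 2, …, 2.

Pick v_2 = (1, 0, 0, 0)ᵀ.
Then v_1 = N · v_2 = (1, 0, 0, -1)ᵀ.

Sanity check: (A − (4)·I) v_1 = (0, 0, 0, 0)ᵀ = 0. ✓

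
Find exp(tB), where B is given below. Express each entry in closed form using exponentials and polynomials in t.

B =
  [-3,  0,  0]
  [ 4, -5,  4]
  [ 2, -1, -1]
e^{tB} =
  [exp(-3*t), 0, 0]
  [4*t*exp(-3*t), -2*t*exp(-3*t) + exp(-3*t), 4*t*exp(-3*t)]
  [2*t*exp(-3*t), -t*exp(-3*t), 2*t*exp(-3*t) + exp(-3*t)]

Strategy: write B = P · J · P⁻¹ where J is a Jordan canonical form, so e^{tB} = P · e^{tJ} · P⁻¹, and e^{tJ} can be computed block-by-block.

B has Jordan form
J =
  [-3,  1,  0]
  [ 0, -3,  0]
  [ 0,  0, -3]
(up to reordering of blocks).

Per-block formulas:
  For a 2×2 Jordan block J_2(-3): exp(t · J_2(-3)) = e^(-3t)·(I + t·N), where N is the 2×2 nilpotent shift.
  For a 1×1 block at λ = -3: exp(t · [-3]) = [e^(-3t)].

After assembling e^{tJ} and conjugating by P, we get:

e^{tB} =
  [exp(-3*t), 0, 0]
  [4*t*exp(-3*t), -2*t*exp(-3*t) + exp(-3*t), 4*t*exp(-3*t)]
  [2*t*exp(-3*t), -t*exp(-3*t), 2*t*exp(-3*t) + exp(-3*t)]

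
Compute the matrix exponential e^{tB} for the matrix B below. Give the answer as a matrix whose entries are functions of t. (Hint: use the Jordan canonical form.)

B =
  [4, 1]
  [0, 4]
e^{tB} =
  [exp(4*t), t*exp(4*t)]
  [0, exp(4*t)]

Strategy: write B = P · J · P⁻¹ where J is a Jordan canonical form, so e^{tB} = P · e^{tJ} · P⁻¹, and e^{tJ} can be computed block-by-block.

B has Jordan form
J =
  [4, 1]
  [0, 4]
(up to reordering of blocks).

Per-block formulas:
  For a 2×2 Jordan block J_2(4): exp(t · J_2(4)) = e^(4t)·(I + t·N), where N is the 2×2 nilpotent shift.

After assembling e^{tJ} and conjugating by P, we get:

e^{tB} =
  [exp(4*t), t*exp(4*t)]
  [0, exp(4*t)]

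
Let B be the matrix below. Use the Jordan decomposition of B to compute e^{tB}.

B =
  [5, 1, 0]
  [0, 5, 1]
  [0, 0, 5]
e^{tB} =
  [exp(5*t), t*exp(5*t), t^2*exp(5*t)/2]
  [0, exp(5*t), t*exp(5*t)]
  [0, 0, exp(5*t)]

Strategy: write B = P · J · P⁻¹ where J is a Jordan canonical form, so e^{tB} = P · e^{tJ} · P⁻¹, and e^{tJ} can be computed block-by-block.

B has Jordan form
J =
  [5, 1, 0]
  [0, 5, 1]
  [0, 0, 5]
(up to reordering of blocks).

Per-block formulas:
  For a 3×3 Jordan block J_3(5): exp(t · J_3(5)) = e^(5t)·(I + t·N + (t^2/2)·N^2), where N is the 3×3 nilpotent shift.

After assembling e^{tJ} and conjugating by P, we get:

e^{tB} =
  [exp(5*t), t*exp(5*t), t^2*exp(5*t)/2]
  [0, exp(5*t), t*exp(5*t)]
  [0, 0, exp(5*t)]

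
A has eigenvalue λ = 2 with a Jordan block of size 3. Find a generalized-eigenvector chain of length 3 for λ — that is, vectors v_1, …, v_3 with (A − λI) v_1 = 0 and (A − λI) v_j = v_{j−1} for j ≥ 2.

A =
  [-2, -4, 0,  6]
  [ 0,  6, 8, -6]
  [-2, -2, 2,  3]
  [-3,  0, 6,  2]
A Jordan chain for λ = 2 of length 3:
v_1 = (-2, 2, -1, 0)ᵀ
v_2 = (-4, 0, -2, -3)ᵀ
v_3 = (1, 0, 0, 0)ᵀ

Let N = A − (2)·I. We want v_3 with N^3 v_3 = 0 but N^2 v_3 ≠ 0; then v_{j-1} := N · v_j for j = 3, …, 2.

Pick v_3 = (1, 0, 0, 0)ᵀ.
Then v_2 = N · v_3 = (-4, 0, -2, -3)ᵀ.
Then v_1 = N · v_2 = (-2, 2, -1, 0)ᵀ.

Sanity check: (A − (2)·I) v_1 = (0, 0, 0, 0)ᵀ = 0. ✓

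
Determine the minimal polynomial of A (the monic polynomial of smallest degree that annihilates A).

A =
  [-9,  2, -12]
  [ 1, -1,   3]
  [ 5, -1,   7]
x^3 + 3*x^2 - 4

The characteristic polynomial is χ_A(x) = (x - 1)*(x + 2)^2, so the eigenvalues are known. The minimal polynomial is
  m_A(x) = Π_λ (x − λ)^{k_λ}
where k_λ is the size of the *largest* Jordan block for λ (equivalently, the smallest k with (A − λI)^k v = 0 for every generalised eigenvector v of λ).

  λ = -2: largest Jordan block has size 2, contributing (x + 2)^2
  λ = 1: largest Jordan block has size 1, contributing (x − 1)

So m_A(x) = (x - 1)*(x + 2)^2 = x^3 + 3*x^2 - 4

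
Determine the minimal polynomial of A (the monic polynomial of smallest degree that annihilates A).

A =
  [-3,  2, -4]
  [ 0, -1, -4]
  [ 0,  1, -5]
x^2 + 6*x + 9

The characteristic polynomial is χ_A(x) = (x + 3)^3, so the eigenvalues are known. The minimal polynomial is
  m_A(x) = Π_λ (x − λ)^{k_λ}
where k_λ is the size of the *largest* Jordan block for λ (equivalently, the smallest k with (A − λI)^k v = 0 for every generalised eigenvector v of λ).

  λ = -3: largest Jordan block has size 2, contributing (x + 3)^2

So m_A(x) = (x + 3)^2 = x^2 + 6*x + 9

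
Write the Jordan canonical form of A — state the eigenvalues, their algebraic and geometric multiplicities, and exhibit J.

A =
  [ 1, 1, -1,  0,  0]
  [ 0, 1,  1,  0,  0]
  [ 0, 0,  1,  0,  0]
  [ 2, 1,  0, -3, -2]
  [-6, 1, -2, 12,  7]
J_3(1) ⊕ J_1(1) ⊕ J_1(3)

The characteristic polynomial is
  det(x·I − A) = x^5 - 7*x^4 + 18*x^3 - 22*x^2 + 13*x - 3 = (x - 3)*(x - 1)^4

Eigenvalues and multiplicities (the geometric multiplicity of λ is n − rank(A − λI), which equals the number of Jordan blocks for λ):
  λ = 1: algebraic multiplicity = 4, geometric multiplicity = 2
  λ = 3: algebraic multiplicity = 1, geometric multiplicity = 1

Determining the block sizes for each eigenvalue:
  λ = 1: with am = 4 and gm = 2, the partition is not yet determined (e.g. several partitions of 4 into 2 parts exist). Let N = A − (1)·I. Computing rank(N^1) = 3, rank(N^2) = 2, rank(N^3) = 1; the number of blocks of size ≥ j is rank(N^{j−1}) − rank(N^j), giving [2, 1, 1]. So we have 1 block(s) of size 3, 1 block(s) of size 1 → block sizes [3, 1]
  λ = 3: one block (gm = 1), so the single block has size am = 1 → block sizes [1]

Assembling the blocks gives a Jordan form
J =
  [1, 1, 0, 0, 0]
  [0, 1, 1, 0, 0]
  [0, 0, 1, 0, 0]
  [0, 0, 0, 1, 0]
  [0, 0, 0, 0, 3]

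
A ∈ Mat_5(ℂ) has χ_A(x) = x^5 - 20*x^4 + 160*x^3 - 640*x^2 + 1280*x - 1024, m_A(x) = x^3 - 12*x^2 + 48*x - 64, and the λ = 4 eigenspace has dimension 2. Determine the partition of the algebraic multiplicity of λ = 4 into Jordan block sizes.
Block sizes for λ = 4: [3, 2]

Step 1 — from the characteristic polynomial, algebraic multiplicity of λ = 4 is 5. From dim ker(A − (4)·I) = 2, there are exactly 2 Jordan blocks for λ = 4.
Step 2 — from the minimal polynomial, the factor (x − 4)^3 tells us the largest block for λ = 4 has size 3.
Step 3 — with total size 5, 2 blocks, and largest block 3, the block sizes (in nonincreasing order) are [3, 2].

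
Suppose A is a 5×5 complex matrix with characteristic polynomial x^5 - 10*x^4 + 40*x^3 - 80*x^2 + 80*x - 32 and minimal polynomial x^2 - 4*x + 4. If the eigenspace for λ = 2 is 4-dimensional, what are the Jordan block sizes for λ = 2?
Block sizes for λ = 2: [2, 1, 1, 1]

Step 1 — from the characteristic polynomial, algebraic multiplicity of λ = 2 is 5. From dim ker(A − (2)·I) = 4, there are exactly 4 Jordan blocks for λ = 2.
Step 2 — from the minimal polynomial, the factor (x − 2)^2 tells us the largest block for λ = 2 has size 2.
Step 3 — with total size 5, 4 blocks, and largest block 2, the block sizes (in nonincreasing order) are [2, 1, 1, 1].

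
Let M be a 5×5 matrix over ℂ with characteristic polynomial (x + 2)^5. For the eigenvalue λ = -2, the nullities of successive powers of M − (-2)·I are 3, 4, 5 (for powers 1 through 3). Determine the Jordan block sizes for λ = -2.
Block sizes for λ = -2: [3, 1, 1]

From the dimensions of kernels of powers, the number of Jordan blocks of size at least j is d_j − d_{j−1} where d_j = dim ker(N^j) (with d_0 = 0). Computing the differences gives [3, 1, 1].
The number of blocks of size exactly k is (#blocks of size ≥ k) − (#blocks of size ≥ k + 1), so the partition is: 2 block(s) of size 1, 1 block(s) of size 3.
In nonincreasing order the block sizes are [3, 1, 1].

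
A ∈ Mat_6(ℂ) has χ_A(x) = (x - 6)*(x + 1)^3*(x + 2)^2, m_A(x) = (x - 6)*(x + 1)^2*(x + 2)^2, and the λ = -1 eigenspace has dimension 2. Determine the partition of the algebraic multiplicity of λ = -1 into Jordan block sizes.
Block sizes for λ = -1: [2, 1]

Step 1 — from the characteristic polynomial, algebraic multiplicity of λ = -1 is 3. From dim ker(A − (-1)·I) = 2, there are exactly 2 Jordan blocks for λ = -1.
Step 2 — from the minimal polynomial, the factor (x + 1)^2 tells us the largest block for λ = -1 has size 2.
Step 3 — with total size 3, 2 blocks, and largest block 2, the block sizes (in nonincreasing order) are [2, 1].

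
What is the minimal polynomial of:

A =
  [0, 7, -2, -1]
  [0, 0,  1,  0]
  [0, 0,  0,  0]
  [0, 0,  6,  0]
x^3

The characteristic polynomial is χ_A(x) = x^4, so the eigenvalues are known. The minimal polynomial is
  m_A(x) = Π_λ (x − λ)^{k_λ}
where k_λ is the size of the *largest* Jordan block for λ (equivalently, the smallest k with (A − λI)^k v = 0 for every generalised eigenvector v of λ).

  λ = 0: largest Jordan block has size 3, contributing (x − 0)^3

So m_A(x) = x^3 = x^3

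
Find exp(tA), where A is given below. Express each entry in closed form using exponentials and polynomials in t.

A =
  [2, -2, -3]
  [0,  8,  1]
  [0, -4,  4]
e^{tA} =
  [exp(2*t), 2*t*exp(6*t) - exp(6*t) + exp(2*t), t*exp(6*t) - exp(6*t) + exp(2*t)]
  [0, 2*t*exp(6*t) + exp(6*t), t*exp(6*t)]
  [0, -4*t*exp(6*t), -2*t*exp(6*t) + exp(6*t)]

Strategy: write A = P · J · P⁻¹ where J is a Jordan canonical form, so e^{tA} = P · e^{tJ} · P⁻¹, and e^{tJ} can be computed block-by-block.

A has Jordan form
J =
  [2, 0, 0]
  [0, 6, 1]
  [0, 0, 6]
(up to reordering of blocks).

Per-block formulas:
  For a 2×2 Jordan block J_2(6): exp(t · J_2(6)) = e^(6t)·(I + t·N), where N is the 2×2 nilpotent shift.
  For a 1×1 block at λ = 2: exp(t · [2]) = [e^(2t)].

After assembling e^{tJ} and conjugating by P, we get:

e^{tA} =
  [exp(2*t), 2*t*exp(6*t) - exp(6*t) + exp(2*t), t*exp(6*t) - exp(6*t) + exp(2*t)]
  [0, 2*t*exp(6*t) + exp(6*t), t*exp(6*t)]
  [0, -4*t*exp(6*t), -2*t*exp(6*t) + exp(6*t)]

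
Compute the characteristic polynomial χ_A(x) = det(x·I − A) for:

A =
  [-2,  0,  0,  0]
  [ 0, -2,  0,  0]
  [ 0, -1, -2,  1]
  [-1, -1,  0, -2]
x^4 + 8*x^3 + 24*x^2 + 32*x + 16

Expanding det(x·I − A) (e.g. by cofactor expansion or by noting that A is similar to its Jordan form J, which has the same characteristic polynomial as A) gives
  χ_A(x) = x^4 + 8*x^3 + 24*x^2 + 32*x + 16
which factors as (x + 2)^4. The eigenvalues (with algebraic multiplicities) are λ = -2 with multiplicity 4.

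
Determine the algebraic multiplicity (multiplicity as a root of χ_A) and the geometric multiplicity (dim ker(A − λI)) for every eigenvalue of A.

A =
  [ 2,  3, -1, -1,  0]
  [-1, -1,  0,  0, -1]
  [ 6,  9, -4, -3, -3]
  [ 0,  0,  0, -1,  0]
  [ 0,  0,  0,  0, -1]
λ = -1: alg = 5, geom = 3

Step 1 — factor the characteristic polynomial to read off the algebraic multiplicities:
  χ_A(x) = (x + 1)^5

Step 2 — compute geometric multiplicities via the rank-nullity identity g(λ) = n − rank(A − λI):
  rank(A − (-1)·I) = 2, so dim ker(A − (-1)·I) = n − 2 = 3

Summary:
  λ = -1: algebraic multiplicity = 5, geometric multiplicity = 3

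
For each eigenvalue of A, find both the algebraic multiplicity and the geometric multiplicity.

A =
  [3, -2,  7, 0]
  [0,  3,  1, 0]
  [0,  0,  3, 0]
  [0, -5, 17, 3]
λ = 3: alg = 4, geom = 2

Step 1 — factor the characteristic polynomial to read off the algebraic multiplicities:
  χ_A(x) = (x - 3)^4

Step 2 — compute geometric multiplicities via the rank-nullity identity g(λ) = n − rank(A − λI):
  rank(A − (3)·I) = 2, so dim ker(A − (3)·I) = n − 2 = 2

Summary:
  λ = 3: algebraic multiplicity = 4, geometric multiplicity = 2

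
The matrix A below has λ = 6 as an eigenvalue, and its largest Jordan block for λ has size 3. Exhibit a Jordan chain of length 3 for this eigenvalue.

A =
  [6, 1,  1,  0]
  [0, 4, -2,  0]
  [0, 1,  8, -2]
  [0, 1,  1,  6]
A Jordan chain for λ = 6 of length 3:
v_1 = (-1, 2, -2, -1)ᵀ
v_2 = (1, -2, 1, 1)ᵀ
v_3 = (0, 1, 0, 0)ᵀ

Let N = A − (6)·I. We want v_3 with N^3 v_3 = 0 but N^2 v_3 ≠ 0; then v_{j-1} := N · v_j for j = 3, …, 2.

Pick v_3 = (0, 1, 0, 0)ᵀ.
Then v_2 = N · v_3 = (1, -2, 1, 1)ᵀ.
Then v_1 = N · v_2 = (-1, 2, -2, -1)ᵀ.

Sanity check: (A − (6)·I) v_1 = (0, 0, 0, 0)ᵀ = 0. ✓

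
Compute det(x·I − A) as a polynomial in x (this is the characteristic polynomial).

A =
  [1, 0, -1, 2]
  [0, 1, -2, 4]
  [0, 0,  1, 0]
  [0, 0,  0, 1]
x^4 - 4*x^3 + 6*x^2 - 4*x + 1

Expanding det(x·I − A) (e.g. by cofactor expansion or by noting that A is similar to its Jordan form J, which has the same characteristic polynomial as A) gives
  χ_A(x) = x^4 - 4*x^3 + 6*x^2 - 4*x + 1
which factors as (x - 1)^4. The eigenvalues (with algebraic multiplicities) are λ = 1 with multiplicity 4.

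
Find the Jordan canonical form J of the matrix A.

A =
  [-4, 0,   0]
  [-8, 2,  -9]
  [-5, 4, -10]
J_3(-4)

The characteristic polynomial is
  det(x·I − A) = x^3 + 12*x^2 + 48*x + 64 = (x + 4)^3

Eigenvalues and multiplicities (the geometric multiplicity of λ is n − rank(A − λI), which equals the number of Jordan blocks for λ):
  λ = -4: algebraic multiplicity = 3, geometric multiplicity = 1

Determining the block sizes for each eigenvalue:
  λ = -4: one block (gm = 1), so the single block has size am = 3 → block sizes [3]

Assembling the blocks gives a Jordan form
J =
  [-4,  1,  0]
  [ 0, -4,  1]
  [ 0,  0, -4]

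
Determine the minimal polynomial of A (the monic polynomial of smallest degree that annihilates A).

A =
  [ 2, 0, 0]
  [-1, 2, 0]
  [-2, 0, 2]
x^2 - 4*x + 4

The characteristic polynomial is χ_A(x) = (x - 2)^3, so the eigenvalues are known. The minimal polynomial is
  m_A(x) = Π_λ (x − λ)^{k_λ}
where k_λ is the size of the *largest* Jordan block for λ (equivalently, the smallest k with (A − λI)^k v = 0 for every generalised eigenvector v of λ).

  λ = 2: largest Jordan block has size 2, contributing (x − 2)^2

So m_A(x) = (x - 2)^2 = x^2 - 4*x + 4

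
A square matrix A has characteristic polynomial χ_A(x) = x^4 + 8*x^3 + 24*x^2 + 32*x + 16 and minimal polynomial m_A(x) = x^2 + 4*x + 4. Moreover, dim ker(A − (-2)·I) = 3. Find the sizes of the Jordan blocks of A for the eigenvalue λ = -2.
Block sizes for λ = -2: [2, 1, 1]

Step 1 — from the characteristic polynomial, algebraic multiplicity of λ = -2 is 4. From dim ker(A − (-2)·I) = 3, there are exactly 3 Jordan blocks for λ = -2.
Step 2 — from the minimal polynomial, the factor (x + 2)^2 tells us the largest block for λ = -2 has size 2.
Step 3 — with total size 4, 3 blocks, and largest block 2, the block sizes (in nonincreasing order) are [2, 1, 1].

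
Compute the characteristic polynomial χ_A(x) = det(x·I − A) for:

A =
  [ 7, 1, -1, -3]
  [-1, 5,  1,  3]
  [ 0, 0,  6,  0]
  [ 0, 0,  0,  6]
x^4 - 24*x^3 + 216*x^2 - 864*x + 1296

Expanding det(x·I − A) (e.g. by cofactor expansion or by noting that A is similar to its Jordan form J, which has the same characteristic polynomial as A) gives
  χ_A(x) = x^4 - 24*x^3 + 216*x^2 - 864*x + 1296
which factors as (x - 6)^4. The eigenvalues (with algebraic multiplicities) are λ = 6 with multiplicity 4.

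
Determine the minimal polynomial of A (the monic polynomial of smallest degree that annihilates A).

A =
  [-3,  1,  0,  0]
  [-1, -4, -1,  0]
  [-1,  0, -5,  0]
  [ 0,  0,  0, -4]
x^3 + 12*x^2 + 48*x + 64

The characteristic polynomial is χ_A(x) = (x + 4)^4, so the eigenvalues are known. The minimal polynomial is
  m_A(x) = Π_λ (x − λ)^{k_λ}
where k_λ is the size of the *largest* Jordan block for λ (equivalently, the smallest k with (A − λI)^k v = 0 for every generalised eigenvector v of λ).

  λ = -4: largest Jordan block has size 3, contributing (x + 4)^3

So m_A(x) = (x + 4)^3 = x^3 + 12*x^2 + 48*x + 64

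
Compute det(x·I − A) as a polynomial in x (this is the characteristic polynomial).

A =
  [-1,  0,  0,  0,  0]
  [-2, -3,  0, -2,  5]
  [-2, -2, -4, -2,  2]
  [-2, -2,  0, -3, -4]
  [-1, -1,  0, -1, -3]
x^5 + 14*x^4 + 73*x^3 + 172*x^2 + 176*x + 64

Expanding det(x·I − A) (e.g. by cofactor expansion or by noting that A is similar to its Jordan form J, which has the same characteristic polynomial as A) gives
  χ_A(x) = x^5 + 14*x^4 + 73*x^3 + 172*x^2 + 176*x + 64
which factors as (x + 1)^2*(x + 4)^3. The eigenvalues (with algebraic multiplicities) are λ = -4 with multiplicity 3, λ = -1 with multiplicity 2.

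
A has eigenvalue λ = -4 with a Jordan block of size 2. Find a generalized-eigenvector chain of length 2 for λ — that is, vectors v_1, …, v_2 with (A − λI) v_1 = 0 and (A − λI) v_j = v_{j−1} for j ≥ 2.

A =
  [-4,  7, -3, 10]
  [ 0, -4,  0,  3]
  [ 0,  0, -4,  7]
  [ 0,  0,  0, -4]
A Jordan chain for λ = -4 of length 2:
v_1 = (7, 0, 0, 0)ᵀ
v_2 = (0, 1, 0, 0)ᵀ

Let N = A − (-4)·I. We want v_2 with N^2 v_2 = 0 but N^1 v_2 ≠ 0; then v_{j-1} := N · v_j for j = 2, …, 2.

Pick v_2 = (0, 1, 0, 0)ᵀ.
Then v_1 = N · v_2 = (7, 0, 0, 0)ᵀ.

Sanity check: (A − (-4)·I) v_1 = (0, 0, 0, 0)ᵀ = 0. ✓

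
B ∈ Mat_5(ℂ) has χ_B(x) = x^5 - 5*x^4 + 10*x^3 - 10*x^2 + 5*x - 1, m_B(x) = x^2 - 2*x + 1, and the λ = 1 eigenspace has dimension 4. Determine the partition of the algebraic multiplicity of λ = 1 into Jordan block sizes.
Block sizes for λ = 1: [2, 1, 1, 1]

Step 1 — from the characteristic polynomial, algebraic multiplicity of λ = 1 is 5. From dim ker(B − (1)·I) = 4, there are exactly 4 Jordan blocks for λ = 1.
Step 2 — from the minimal polynomial, the factor (x − 1)^2 tells us the largest block for λ = 1 has size 2.
Step 3 — with total size 5, 4 blocks, and largest block 2, the block sizes (in nonincreasing order) are [2, 1, 1, 1].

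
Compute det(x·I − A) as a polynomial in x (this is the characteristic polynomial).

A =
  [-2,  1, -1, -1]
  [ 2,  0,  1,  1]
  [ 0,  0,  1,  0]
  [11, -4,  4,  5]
x^4 - 4*x^3 + 6*x^2 - 4*x + 1

Expanding det(x·I − A) (e.g. by cofactor expansion or by noting that A is similar to its Jordan form J, which has the same characteristic polynomial as A) gives
  χ_A(x) = x^4 - 4*x^3 + 6*x^2 - 4*x + 1
which factors as (x - 1)^4. The eigenvalues (with algebraic multiplicities) are λ = 1 with multiplicity 4.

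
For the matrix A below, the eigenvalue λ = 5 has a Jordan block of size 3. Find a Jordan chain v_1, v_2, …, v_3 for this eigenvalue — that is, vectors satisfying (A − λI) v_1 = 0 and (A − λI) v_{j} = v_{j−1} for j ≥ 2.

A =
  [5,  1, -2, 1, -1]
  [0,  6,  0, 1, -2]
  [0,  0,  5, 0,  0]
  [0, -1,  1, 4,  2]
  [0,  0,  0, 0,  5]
A Jordan chain for λ = 5 of length 3:
v_1 = (1, 1, 0, -1, 0)ᵀ
v_2 = (-2, 0, 0, 1, 0)ᵀ
v_3 = (0, 0, 1, 0, 0)ᵀ

Let N = A − (5)·I. We want v_3 with N^3 v_3 = 0 but N^2 v_3 ≠ 0; then v_{j-1} := N · v_j for j = 3, …, 2.

Pick v_3 = (0, 0, 1, 0, 0)ᵀ.
Then v_2 = N · v_3 = (-2, 0, 0, 1, 0)ᵀ.
Then v_1 = N · v_2 = (1, 1, 0, -1, 0)ᵀ.

Sanity check: (A − (5)·I) v_1 = (0, 0, 0, 0, 0)ᵀ = 0. ✓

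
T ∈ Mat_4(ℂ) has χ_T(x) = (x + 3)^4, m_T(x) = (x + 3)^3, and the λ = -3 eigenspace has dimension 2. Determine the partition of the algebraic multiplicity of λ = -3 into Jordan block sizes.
Block sizes for λ = -3: [3, 1]

Step 1 — from the characteristic polynomial, algebraic multiplicity of λ = -3 is 4. From dim ker(T − (-3)·I) = 2, there are exactly 2 Jordan blocks for λ = -3.
Step 2 — from the minimal polynomial, the factor (x + 3)^3 tells us the largest block for λ = -3 has size 3.
Step 3 — with total size 4, 2 blocks, and largest block 3, the block sizes (in nonincreasing order) are [3, 1].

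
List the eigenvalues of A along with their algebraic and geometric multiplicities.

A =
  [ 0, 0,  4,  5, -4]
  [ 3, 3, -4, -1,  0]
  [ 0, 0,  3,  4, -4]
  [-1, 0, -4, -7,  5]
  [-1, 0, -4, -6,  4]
λ = -1: alg = 3, geom = 1; λ = 3: alg = 2, geom = 2

Step 1 — factor the characteristic polynomial to read off the algebraic multiplicities:
  χ_A(x) = (x - 3)^2*(x + 1)^3

Step 2 — compute geometric multiplicities via the rank-nullity identity g(λ) = n − rank(A − λI):
  rank(A − (-1)·I) = 4, so dim ker(A − (-1)·I) = n − 4 = 1
  rank(A − (3)·I) = 3, so dim ker(A − (3)·I) = n − 3 = 2

Summary:
  λ = -1: algebraic multiplicity = 3, geometric multiplicity = 1
  λ = 3: algebraic multiplicity = 2, geometric multiplicity = 2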